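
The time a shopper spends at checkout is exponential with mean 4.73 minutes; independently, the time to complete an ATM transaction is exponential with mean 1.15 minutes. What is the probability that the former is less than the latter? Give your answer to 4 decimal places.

λ_1 = 1/4.73 = 0.211416, λ_2 = 1/1.15 = 0.869565.
For independent exponentials, P(the former < the latter) = λ_1/(λ_1+λ_2) = 0.211416/1.08098 ≈ 0.1956.

0.1956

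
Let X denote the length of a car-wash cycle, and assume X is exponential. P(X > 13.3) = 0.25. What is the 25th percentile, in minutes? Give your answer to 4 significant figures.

2.760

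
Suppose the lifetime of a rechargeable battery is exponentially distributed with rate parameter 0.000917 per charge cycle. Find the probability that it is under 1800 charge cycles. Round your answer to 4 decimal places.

P(X ≤ 1800) = 1 − e^(−λ·1800) = 1 − e^(−1.6506) ≈ 0.8081.

0.8081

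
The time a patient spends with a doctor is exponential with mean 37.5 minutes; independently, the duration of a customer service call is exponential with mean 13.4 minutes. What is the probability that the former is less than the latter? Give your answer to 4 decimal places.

λ_1 = 1/37.5 = 0.0266667, λ_2 = 1/13.4 = 0.0746269.
For independent exponentials, P(the former < the latter) = λ_1/(λ_1+λ_2) = 0.0266667/0.101294 ≈ 0.2633.

0.2633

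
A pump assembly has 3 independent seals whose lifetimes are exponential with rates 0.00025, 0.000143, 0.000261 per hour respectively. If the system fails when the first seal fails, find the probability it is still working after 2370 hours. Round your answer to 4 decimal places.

The time to first failure is exponential with rate Σλ = 0.00025 + 0.000143 + 0.000261 = 0.000654.
P(min > 2370) = e^(−0.000654·2370) = e^(−1.55) ≈ 0.2123.

0.2123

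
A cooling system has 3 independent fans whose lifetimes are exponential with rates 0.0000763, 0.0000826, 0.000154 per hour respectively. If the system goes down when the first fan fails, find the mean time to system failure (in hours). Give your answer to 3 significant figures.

The time to first failure is exponential with rate Σλ = 0.0000763 + 0.0000826 + 0.000154 = 0.0003129.
E[min] = 1/Σλ = 1/0.0003129 = 3195.91 hours.

3200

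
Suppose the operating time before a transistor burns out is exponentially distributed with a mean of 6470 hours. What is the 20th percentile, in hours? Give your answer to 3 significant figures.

1440

The rate is λ = 1/6470 = 0.00015456 per hour.
Set 1 − e^(−λt) = 0.2, so t = −ln(0.8)/λ = 0.22314/0.00015456 ≈ 1443.74 hours.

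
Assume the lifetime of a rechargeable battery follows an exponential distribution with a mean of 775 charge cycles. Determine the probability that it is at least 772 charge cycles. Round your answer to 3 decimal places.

0.369

The rate is λ = 1/775 = 0.00129032 per charge cycle.
P(X > 772) = e^(−λ·772) = e^(−0.99613) ≈ 0.369.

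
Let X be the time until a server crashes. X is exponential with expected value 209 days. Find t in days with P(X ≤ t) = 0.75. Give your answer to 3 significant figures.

290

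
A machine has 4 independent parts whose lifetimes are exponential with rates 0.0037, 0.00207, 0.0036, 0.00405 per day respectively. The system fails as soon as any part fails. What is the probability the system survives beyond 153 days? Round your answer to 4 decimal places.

0.1283

The time to first failure is exponential with rate Σλ = 0.0037 + 0.00207 + 0.0036 + 0.00405 = 0.01342.
P(min > 153) = e^(−0.01342·153) = e^(−2.0533) ≈ 0.1283.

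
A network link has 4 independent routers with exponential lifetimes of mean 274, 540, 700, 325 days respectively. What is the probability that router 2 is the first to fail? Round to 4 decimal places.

0.1851

Rates: λ_i = 1/mean_i → 0.00364964, 0.00185185, 0.00142857, 0.00307692; Σλ = 0.010007.
P(router 2 first) = λ_2/Σλ = 0.00185185/0.010007 ≈ 0.1851.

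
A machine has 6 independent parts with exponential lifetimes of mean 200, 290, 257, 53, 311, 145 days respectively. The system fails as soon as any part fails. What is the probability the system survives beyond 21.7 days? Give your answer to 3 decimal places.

The first failure time is exponential with rate Σλ_i = 1/200 + 1/290 + 1/257 + 1/53 + 1/311 + 1/145 = 0.0413192 per day.
P(min > 21.7) = e^(−0.0413192·21.7) = e^(−0.89663) ≈ 0.408.

0.408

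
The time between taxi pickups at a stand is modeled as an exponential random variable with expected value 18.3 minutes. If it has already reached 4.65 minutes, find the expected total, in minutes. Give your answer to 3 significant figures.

The rate is λ = 1/18.3 = 0.0546448 per minute.
By memorylessness, E[X | X > 4.65] = 4.65 + 1/λ = 4.65 + 18.3 = 22.95 minutes.

23.0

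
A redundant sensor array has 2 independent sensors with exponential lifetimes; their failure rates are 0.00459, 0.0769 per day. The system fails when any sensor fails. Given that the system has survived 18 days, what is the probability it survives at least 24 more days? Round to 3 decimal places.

0.141

Time to first failure ~ Exp(Σλ) with Σλ = 0.08149.
By memorylessness, P(T > 18+24 | T > 18) = P(T > 24) = e^(−0.08149·24) ≈ 0.141.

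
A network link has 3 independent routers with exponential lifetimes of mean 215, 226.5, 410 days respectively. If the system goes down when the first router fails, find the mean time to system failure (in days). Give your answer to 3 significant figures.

86.9

The first failure time is exponential with rate Σλ_i = 1/215 + 1/226.5 + 1/410 = 0.0115052 per day.
E[min] = 1/Σλ = 1/0.0115052 = 86.9172 days.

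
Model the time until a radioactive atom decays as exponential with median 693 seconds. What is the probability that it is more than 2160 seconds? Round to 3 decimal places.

For an exponential, median = ln(2)/λ, so λ = ln 2 / 693 = 0.00100021 per second.
P(X > 2160) = e^(−λ·2160) = e^(−2.1605) ≈ 0.115.

0.115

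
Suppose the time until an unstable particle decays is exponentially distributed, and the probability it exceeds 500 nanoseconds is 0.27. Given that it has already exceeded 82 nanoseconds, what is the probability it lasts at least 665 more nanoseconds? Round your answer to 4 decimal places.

0.1753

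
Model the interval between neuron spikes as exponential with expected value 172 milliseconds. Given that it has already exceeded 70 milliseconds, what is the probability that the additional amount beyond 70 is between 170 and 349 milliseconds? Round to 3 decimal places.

The rate is λ = 1/172 = 0.00581395 per millisecond.
Memoryless: the residual past 70 is again Exp(λ).
P(170 < residual < 349) = e^(−λ·170) − e^(−λ·349) = 0.37218 − 0.13146 ≈ 0.241.

0.241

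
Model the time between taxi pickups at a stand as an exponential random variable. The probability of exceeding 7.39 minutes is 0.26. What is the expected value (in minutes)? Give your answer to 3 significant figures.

5.49

e^(−λ·7.39) = 0.26 ⇒ λ = −ln(0.26)/7.39 = 0.182283.
Mean = 1/λ = 5.48597 minutes.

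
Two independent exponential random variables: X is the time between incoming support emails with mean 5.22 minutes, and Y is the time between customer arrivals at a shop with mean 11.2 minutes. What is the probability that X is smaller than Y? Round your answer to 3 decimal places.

0.682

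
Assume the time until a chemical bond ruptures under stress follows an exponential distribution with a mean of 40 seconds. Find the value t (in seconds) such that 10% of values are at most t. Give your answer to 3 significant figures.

The rate is λ = 1/40 = 0.025 per second.
Set 1 − e^(−λt) = 0.1, so t = −ln(0.9)/λ = 0.10536/0.025 ≈ 4.21442 seconds.

4.21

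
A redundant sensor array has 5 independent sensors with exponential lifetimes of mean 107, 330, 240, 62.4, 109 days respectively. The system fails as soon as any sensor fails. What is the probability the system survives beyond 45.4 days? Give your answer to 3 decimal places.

0.150

The first failure time is exponential with rate Σλ_i = 1/107 + 1/330 + 1/240 + 1/62.4 + 1/109 = 0.0417427 per day.
P(min > 45.4) = e^(−0.0417427·45.4) = e^(−1.8951) ≈ 0.150.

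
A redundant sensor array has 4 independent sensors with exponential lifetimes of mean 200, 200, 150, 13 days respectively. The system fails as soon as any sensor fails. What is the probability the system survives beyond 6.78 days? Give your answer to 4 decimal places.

0.5302

The first failure time is exponential with rate Σλ_i = 1/200 + 1/200 + 1/150 + 1/13 = 0.0935897 per day.
P(min > 6.78) = e^(−0.0935897·6.78) = e^(−0.63454) ≈ 0.5302.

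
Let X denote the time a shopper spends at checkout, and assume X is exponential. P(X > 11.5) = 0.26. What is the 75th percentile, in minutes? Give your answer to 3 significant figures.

e^(−λ·11.5) = 0.26 ⇒ λ = −ln(0.26)/11.5 = 0.117137.
75th percentile: 1 − e^(−λt) = 0.75, t = −ln(0.25)/λ = 11.8348 minutes.

11.8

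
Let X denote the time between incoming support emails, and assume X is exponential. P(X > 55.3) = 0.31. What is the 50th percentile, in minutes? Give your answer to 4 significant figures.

32.73

e^(−λ·55.3) = 0.31 ⇒ λ = −ln(0.31)/55.3 = 0.0211787.
50th percentile: 1 − e^(−λt) = 0.5, t = −ln(0.5)/λ = 32.7285 minutes.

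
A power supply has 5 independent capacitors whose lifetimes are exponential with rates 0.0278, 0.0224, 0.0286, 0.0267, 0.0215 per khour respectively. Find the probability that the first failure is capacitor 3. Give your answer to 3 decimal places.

0.225

The time to first failure is exponential with rate Σλ = 0.0278 + 0.0224 + 0.0286 + 0.0267 + 0.0215 = 0.127.
P(capacitor 3 first) = λ_3/Σλ = 0.0286/0.127 ≈ 0.225.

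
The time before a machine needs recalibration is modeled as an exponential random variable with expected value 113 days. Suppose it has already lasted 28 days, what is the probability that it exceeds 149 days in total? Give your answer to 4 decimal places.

The rate is λ = 1/113 = 0.00884956 per day.
P(X > s+t | X > s) = e^(−λ(s+t))/e^(−λs) = e^(−λt), independent of s = 28.
P(X > 121) = e^(−1.0708) ≈ 0.3427.

0.3427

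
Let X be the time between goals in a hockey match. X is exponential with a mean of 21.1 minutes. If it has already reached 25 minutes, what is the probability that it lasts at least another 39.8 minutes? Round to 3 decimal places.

0.152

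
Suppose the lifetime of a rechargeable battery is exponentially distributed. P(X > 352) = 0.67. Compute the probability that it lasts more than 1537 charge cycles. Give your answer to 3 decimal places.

e^(−λ·352) = 0.67 ⇒ λ = −ln(0.67)/352 = 0.00113772.
P(X > 1537) = e^(−0.00113772·1537) = e^(−1.7487) ≈ 0.174.

0.174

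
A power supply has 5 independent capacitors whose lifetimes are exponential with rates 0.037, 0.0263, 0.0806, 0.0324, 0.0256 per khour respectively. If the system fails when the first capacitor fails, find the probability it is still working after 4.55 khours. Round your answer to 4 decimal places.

The time to first failure is exponential with rate Σλ = 0.037 + 0.0263 + 0.0806 + 0.0324 + 0.0256 = 0.2019.
P(min > 4.55) = e^(−0.2019·4.55) = e^(−0.91864) ≈ 0.3991.

0.3991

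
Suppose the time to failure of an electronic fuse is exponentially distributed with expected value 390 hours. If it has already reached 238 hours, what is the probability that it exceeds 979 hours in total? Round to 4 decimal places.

0.1496

The rate is λ = 1/390 = 0.0025641 per hour.
P(X > s+t | X > s) = e^(−λ(s+t))/e^(−λs) = e^(−λt), independent of s = 238.
P(X > 741) = e^(−1.9) ≈ 0.1496.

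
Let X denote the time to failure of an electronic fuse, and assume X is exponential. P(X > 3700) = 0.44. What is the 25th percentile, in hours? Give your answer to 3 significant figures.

e^(−λ·3700) = 0.44 ⇒ λ = −ln(0.44)/3700 = 0.000221887.
25th percentile: 1 − e^(−λt) = 0.25, t = −ln(0.75)/λ = 1296.53 hours.

1300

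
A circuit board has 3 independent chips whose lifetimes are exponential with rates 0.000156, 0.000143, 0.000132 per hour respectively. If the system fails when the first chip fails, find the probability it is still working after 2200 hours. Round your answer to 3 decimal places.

0.387

The time to first failure is exponential with rate Σλ = 0.000156 + 0.000143 + 0.000132 = 0.000431.
P(min > 2200) = e^(−0.000431·2200) = e^(−0.9482) ≈ 0.387.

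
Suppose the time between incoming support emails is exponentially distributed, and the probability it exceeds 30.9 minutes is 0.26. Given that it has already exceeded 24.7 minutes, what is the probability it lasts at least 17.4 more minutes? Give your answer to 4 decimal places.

0.4683

From e^(−λ·30.9) = 0.26, λ = −ln(0.26)/30.9 = 0.0435946.
Memoryless: P(X > 24.7+17.4 | X > 24.7) = P(X > 17.4) = e^(−0.0435946·17.4) ≈ 0.4683.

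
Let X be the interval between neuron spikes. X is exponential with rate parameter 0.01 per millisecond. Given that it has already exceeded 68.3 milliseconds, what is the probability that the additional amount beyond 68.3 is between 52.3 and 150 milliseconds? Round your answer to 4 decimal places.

0.3696

Memoryless: the residual past 68.3 is again Exp(λ).
P(52.3 < residual < 150) = e^(−λ·52.3) − e^(−λ·150) = 0.59274 − 0.22313 ≈ 0.3696.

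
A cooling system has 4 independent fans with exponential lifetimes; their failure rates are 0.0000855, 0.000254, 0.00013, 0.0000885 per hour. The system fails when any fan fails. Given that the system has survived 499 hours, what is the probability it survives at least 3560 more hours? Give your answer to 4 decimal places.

Time to first failure ~ Exp(Σλ) with Σλ = 0.000558.
By memorylessness, P(T > 499+3560 | T > 499) = P(T > 3560) = e^(−0.000558·3560) ≈ 0.1372.

0.1372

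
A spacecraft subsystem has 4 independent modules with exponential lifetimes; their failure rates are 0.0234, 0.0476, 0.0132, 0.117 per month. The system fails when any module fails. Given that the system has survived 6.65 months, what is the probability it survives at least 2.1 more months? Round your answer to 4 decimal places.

Time to first failure ~ Exp(Σλ) with Σλ = 0.2012.
By memorylessness, P(T > 6.65+2.1 | T > 6.65) = P(T > 2.1) = e^(−0.2012·2.1) ≈ 0.6554.

0.6554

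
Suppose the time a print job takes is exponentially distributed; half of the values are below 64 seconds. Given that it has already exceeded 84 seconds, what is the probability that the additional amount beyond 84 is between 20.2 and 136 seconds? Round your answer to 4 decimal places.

0.5743

For an exponential, median = ln(2)/λ, so λ = ln 2 / 64 = 0.0108304 per second.
Memoryless: the residual past 84 is again Exp(λ).
P(20.2 < residual < 136) = e^(−λ·20.2) − e^(−λ·136) = 0.80350 − 0.22925 ≈ 0.5743.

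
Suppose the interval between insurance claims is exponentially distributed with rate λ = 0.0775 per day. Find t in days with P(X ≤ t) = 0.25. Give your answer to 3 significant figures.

Set 1 − e^(−λt) = 0.25, so t = −ln(0.75)/λ = 0.28768/0.0775 ≈ 3.71203 days.

3.71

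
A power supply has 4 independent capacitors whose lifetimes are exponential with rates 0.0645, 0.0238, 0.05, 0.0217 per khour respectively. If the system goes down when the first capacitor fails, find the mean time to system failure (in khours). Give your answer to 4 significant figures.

6.250

The time to first failure is exponential with rate Σλ = 0.0645 + 0.0238 + 0.05 + 0.0217 = 0.16.
E[min] = 1/Σλ = 1/0.16 = 6.25 khours.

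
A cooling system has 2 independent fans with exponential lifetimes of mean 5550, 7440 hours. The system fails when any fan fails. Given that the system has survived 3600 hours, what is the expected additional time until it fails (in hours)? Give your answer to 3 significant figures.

First-failure rate Σλ = 1/5550 + 1/7440 = 0.000314589.
By memorylessness the expected residual is 1/Σλ = 3178.75 hours, regardless of the 3600 already elapsed.

3180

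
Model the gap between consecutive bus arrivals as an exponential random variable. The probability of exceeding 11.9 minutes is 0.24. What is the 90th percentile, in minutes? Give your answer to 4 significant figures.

19.20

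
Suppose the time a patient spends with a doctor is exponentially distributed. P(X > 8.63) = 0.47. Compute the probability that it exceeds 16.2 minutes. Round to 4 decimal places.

0.2424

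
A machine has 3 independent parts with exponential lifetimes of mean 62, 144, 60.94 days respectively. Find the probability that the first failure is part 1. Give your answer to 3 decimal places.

0.409

Rates: λ_i = 1/mean_i → 0.016129, 0.00694444, 0.0164096; Σλ = 0.0394831.
P(part 1 first) = λ_1/Σλ = 0.016129/0.0394831 ≈ 0.409.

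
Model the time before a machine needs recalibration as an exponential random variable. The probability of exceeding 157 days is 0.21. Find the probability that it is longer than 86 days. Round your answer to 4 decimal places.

0.4253

e^(−λ·157) = 0.21 ⇒ λ = −ln(0.21)/157 = 0.00994043.
P(X > 86) = e^(−0.00994043·86) = e^(−0.85488) ≈ 0.4253.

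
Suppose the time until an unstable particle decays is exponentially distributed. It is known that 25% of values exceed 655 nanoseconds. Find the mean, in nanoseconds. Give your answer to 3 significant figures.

472

e^(−λ·655) = 0.25 ⇒ λ = −ln(0.25)/655 = 0.00211648.
Mean = 1/λ = 472.483 nanoseconds.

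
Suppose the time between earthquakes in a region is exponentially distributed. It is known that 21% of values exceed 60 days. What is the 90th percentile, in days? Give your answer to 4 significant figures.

e^(−λ·60) = 0.21 ⇒ λ = −ln(0.21)/60 = 0.0260108.
90th percentile: 1 − e^(−λt) = 0.9, t = −ln(0.1)/λ = 88.5242 days.

88.52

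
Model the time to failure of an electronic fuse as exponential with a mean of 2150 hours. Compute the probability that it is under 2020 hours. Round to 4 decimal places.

The rate is λ = 1/2150 = 0.000465116 per hour.
P(X ≤ 2020) = 1 − e^(−λ·2020) = 1 − e^(−0.93953) ≈ 0.6092.

0.6092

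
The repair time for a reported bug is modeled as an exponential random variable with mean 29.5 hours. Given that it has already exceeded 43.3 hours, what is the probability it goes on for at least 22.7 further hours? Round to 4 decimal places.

0.4632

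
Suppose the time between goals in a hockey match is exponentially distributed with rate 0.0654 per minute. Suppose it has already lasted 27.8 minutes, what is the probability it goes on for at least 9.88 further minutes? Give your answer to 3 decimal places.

0.524

The exponential is memoryless, so the remaining time is again Exp(λ): the condition X > 27.8 is irrelevant.
P(X > 9.88) = e^(−0.64615) ≈ 0.524.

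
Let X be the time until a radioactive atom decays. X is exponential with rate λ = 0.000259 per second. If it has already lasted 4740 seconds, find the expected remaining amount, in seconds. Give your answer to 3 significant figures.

3860

By memorylessness, the remaining amount past any threshold is again Exp(λ) with mean 1/λ = 3861 seconds.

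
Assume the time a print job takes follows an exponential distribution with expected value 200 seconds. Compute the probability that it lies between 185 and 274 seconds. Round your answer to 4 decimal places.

The rate is λ = 1/200 = 0.005 per second.
P(185 < X < 274) = e^(−λ·185) − e^(−λ·274) = 0.39653 − 0.25411 ≈ 0.1424.

0.1424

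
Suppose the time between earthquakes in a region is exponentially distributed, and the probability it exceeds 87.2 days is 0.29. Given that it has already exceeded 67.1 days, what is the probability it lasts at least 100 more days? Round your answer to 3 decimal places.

0.242

From e^(−λ·87.2) = 0.29, λ = −ln(0.29)/87.2 = 0.0141958.
Memoryless: P(X > 67.1+100 | X > 67.1) = P(X > 100) = e^(−0.0141958·100) ≈ 0.242.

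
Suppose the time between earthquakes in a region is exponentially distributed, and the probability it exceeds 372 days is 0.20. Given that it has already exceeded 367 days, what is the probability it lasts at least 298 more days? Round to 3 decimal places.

0.275

From e^(−λ·372) = 0.20, λ = −ln(0.20)/372 = 0.00432645.
Memoryless: P(X > 367+298 | X > 367) = P(X > 298) = e^(−0.00432645·298) ≈ 0.275.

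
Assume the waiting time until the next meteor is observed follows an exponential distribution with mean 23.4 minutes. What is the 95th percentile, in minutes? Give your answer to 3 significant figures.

The rate is λ = 1/23.4 = 0.042735 per minute.
Set 1 − e^(−λt) = 0.95, so t = −ln(0.05)/λ = 2.9957/0.042735 ≈ 70.1001 minutes.

70.1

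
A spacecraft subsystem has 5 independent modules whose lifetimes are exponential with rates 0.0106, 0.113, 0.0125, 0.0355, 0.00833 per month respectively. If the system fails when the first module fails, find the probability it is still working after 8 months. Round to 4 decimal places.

0.2371

The time to first failure is exponential with rate Σλ = 0.0106 + 0.113 + 0.0125 + 0.0355 + 0.00833 = 0.17993.
P(min > 8) = e^(−0.17993·8) = e^(−1.4394) ≈ 0.2371.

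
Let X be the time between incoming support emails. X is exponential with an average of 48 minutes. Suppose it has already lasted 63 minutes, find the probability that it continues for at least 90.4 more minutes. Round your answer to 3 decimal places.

The rate is λ = 1/48 = 0.0208333 per minute.
By the memoryless property, P(X > 63+90.4 | X > 63) = P(X > 90.4).
P(X > 90.4) = e^(−1.8833) ≈ 0.152.

0.152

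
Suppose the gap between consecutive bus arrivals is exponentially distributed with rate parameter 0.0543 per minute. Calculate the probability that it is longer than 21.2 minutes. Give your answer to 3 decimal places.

P(X > 21.2) = e^(−λ·21.2) = e^(−1.1512) ≈ 0.316.

0.316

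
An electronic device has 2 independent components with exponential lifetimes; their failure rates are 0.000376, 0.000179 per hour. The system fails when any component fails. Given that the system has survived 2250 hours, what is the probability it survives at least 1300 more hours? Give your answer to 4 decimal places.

Time to first failure ~ Exp(Σλ) with Σλ = 0.000555.
By memorylessness, P(T > 2250+1300 | T > 2250) = P(T > 1300) = e^(−0.000555·1300) ≈ 0.4860.

0.4860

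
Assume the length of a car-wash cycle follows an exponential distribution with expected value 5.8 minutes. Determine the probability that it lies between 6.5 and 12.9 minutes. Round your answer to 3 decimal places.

0.218

The rate is λ = 1/5.8 = 0.172414 per minute.
P(6.5 < X < 12.9) = e^(−λ·6.5) − e^(−λ·12.9) = 0.32605 − 0.10816 ≈ 0.218.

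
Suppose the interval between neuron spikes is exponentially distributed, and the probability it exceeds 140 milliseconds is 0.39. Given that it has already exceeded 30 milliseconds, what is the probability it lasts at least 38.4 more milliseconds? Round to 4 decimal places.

From e^(−λ·140) = 0.39, λ = −ln(0.39)/140 = 0.00672578.
Memoryless: P(X > 30+38.4 | X > 30) = P(X > 38.4) = e^(−0.00672578·38.4) ≈ 0.7724.

0.7724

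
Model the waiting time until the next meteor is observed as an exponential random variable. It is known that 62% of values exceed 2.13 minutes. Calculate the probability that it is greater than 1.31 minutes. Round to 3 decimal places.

e^(−λ·2.13) = 0.62 ⇒ λ = −ln(0.62)/2.13 = 0.22443.
P(X > 1.31) = e^(−0.22443·1.31) = e^(−0.294) ≈ 0.745.

0.745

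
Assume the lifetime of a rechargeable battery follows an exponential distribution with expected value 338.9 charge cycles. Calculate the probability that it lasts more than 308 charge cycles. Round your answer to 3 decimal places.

0.403

The rate is λ = 1/338.9 = 0.00295072 per charge cycle.
P(X > 308) = e^(−λ·308) = e^(−0.90882) ≈ 0.403.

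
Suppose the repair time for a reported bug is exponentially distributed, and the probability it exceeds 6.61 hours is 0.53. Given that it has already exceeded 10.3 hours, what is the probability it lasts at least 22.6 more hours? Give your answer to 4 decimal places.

0.1141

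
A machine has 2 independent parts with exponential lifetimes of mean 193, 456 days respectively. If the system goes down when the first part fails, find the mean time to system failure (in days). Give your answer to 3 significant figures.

The first failure time is exponential with rate Σλ_i = 1/193 + 1/456 = 0.00737433 per day.
E[min] = 1/Σλ = 1/0.00737433 = 135.606 days.

136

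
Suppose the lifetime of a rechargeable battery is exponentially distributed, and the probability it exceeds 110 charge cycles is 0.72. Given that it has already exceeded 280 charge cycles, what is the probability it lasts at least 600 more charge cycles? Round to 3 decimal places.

From e^(−λ·110) = 0.72, λ = −ln(0.72)/110 = 0.0029864.
Memoryless: P(X > 280+600 | X > 280) = P(X > 600) = e^(−0.0029864·600) ≈ 0.167.

0.167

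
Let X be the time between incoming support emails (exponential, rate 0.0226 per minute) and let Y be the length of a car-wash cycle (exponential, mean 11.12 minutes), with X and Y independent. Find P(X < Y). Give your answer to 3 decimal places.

λ_1 = 0.0226, λ_2 = 1/11.12 = 0.0899281.
For independent exponentials, P(X < Y) = λ_1/(λ_1+λ_2) = 0.0226/0.112528 ≈ 0.201.

0.201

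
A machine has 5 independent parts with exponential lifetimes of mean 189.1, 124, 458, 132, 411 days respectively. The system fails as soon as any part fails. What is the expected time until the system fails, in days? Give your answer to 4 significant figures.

39.15

The first failure time is exponential with rate Σλ_i = 1/189.1 + 1/124 + 1/458 + 1/132 + 1/411 = 0.025545 per day.
E[min] = 1/Σλ = 1/0.025545 = 39.1466 days.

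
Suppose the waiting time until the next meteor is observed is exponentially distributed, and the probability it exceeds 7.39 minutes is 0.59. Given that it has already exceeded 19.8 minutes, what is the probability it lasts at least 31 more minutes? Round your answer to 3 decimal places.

From e^(−λ·7.39) = 0.59, λ = −ln(0.59)/7.39 = 0.0713982.
Memoryless: P(X > 19.8+31 | X > 19.8) = P(X > 31) = e^(−0.0713982·31) ≈ 0.109.

0.109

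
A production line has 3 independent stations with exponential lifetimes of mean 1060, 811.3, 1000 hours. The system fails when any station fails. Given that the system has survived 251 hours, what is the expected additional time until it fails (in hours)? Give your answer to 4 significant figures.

First-failure rate Σλ = 1/1060 + 1/811.3 + 1/1000 = 0.00317599.
By memorylessness the expected residual is 1/Σλ = 314.863 hours, regardless of the 251 already elapsed.

314.9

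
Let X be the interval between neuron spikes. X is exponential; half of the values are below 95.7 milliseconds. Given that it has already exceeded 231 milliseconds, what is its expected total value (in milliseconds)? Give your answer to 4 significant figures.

For an exponential, median = ln(2)/λ, so λ = ln 2 / 95.7 = 0.00724292 per millisecond.
By memorylessness, E[X | X > 231] = 231 + 1/λ = 231 + 138.066 = 369.066 milliseconds.

369.1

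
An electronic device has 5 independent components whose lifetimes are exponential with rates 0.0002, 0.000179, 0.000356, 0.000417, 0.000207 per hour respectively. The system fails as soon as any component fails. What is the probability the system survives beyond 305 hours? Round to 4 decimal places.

The time to first failure is exponential with rate Σλ = 0.0002 + 0.000179 + 0.000356 + 0.000417 + 0.000207 = 0.001359.
P(min > 305) = e^(−0.001359·305) = e^(−0.4145) ≈ 0.6607.

0.6607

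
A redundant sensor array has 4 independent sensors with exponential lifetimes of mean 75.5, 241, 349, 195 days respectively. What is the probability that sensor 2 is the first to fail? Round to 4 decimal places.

0.1634

Rates: λ_i = 1/mean_i → 0.013245, 0.00414938, 0.00286533, 0.00512821; Σλ = 0.0253879.
P(sensor 2 first) = λ_2/Σλ = 0.00414938/0.0253879 ≈ 0.1634.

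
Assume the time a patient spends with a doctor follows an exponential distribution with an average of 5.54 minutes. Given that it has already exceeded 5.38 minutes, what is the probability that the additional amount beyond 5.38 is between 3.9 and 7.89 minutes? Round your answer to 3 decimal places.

0.254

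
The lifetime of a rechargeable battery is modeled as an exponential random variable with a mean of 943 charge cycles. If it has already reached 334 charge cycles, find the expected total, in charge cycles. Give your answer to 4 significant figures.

The rate is λ = 1/943 = 0.00106045 per charge cycle.
By memorylessness, E[X | X > 334] = 334 + 1/λ = 334 + 943 = 1277 charge cycles.

1277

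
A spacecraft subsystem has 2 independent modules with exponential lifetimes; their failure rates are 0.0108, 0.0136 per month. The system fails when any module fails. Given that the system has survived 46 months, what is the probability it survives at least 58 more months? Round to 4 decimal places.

0.2429

Time to first failure ~ Exp(Σλ) with Σλ = 0.0244.
By memorylessness, P(T > 46+58 | T > 46) = P(T > 58) = e^(−0.0244·58) ≈ 0.2429.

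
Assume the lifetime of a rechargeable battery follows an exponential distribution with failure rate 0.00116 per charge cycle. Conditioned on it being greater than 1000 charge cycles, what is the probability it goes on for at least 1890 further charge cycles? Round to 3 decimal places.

0.112

The exponential is memoryless, so the remaining time is again Exp(λ): the condition X > 1000 is irrelevant.
P(X > 1890) = e^(−2.1924) ≈ 0.112.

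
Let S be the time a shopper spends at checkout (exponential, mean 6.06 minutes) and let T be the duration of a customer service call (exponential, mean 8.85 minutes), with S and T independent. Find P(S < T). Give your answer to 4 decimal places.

λ_1 = 1/6.06 = 0.165017, λ_2 = 1/8.85 = 0.112994.
For independent exponentials, P(S < T) = λ_1/(λ_1+λ_2) = 0.165017/0.278011 ≈ 0.5936.

0.5936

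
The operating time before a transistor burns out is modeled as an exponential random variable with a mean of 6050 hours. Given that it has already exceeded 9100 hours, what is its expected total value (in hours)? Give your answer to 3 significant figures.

15200

The rate is λ = 1/6050 = 0.000165289 per hour.
By memorylessness, E[X | X > 9100] = 9100 + 1/λ = 9100 + 6050 = 15150 hours.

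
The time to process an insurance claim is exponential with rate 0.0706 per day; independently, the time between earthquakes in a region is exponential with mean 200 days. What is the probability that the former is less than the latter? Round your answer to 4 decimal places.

0.9339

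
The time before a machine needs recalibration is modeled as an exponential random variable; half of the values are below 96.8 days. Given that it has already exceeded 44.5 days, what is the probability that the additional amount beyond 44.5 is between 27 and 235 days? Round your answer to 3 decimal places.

0.638

For an exponential, median = ln(2)/λ, so λ = ln 2 / 96.8 = 0.00716061 per day.
Memoryless: the residual past 44.5 is again Exp(λ).
P(27 < residual < 235) = e^(−λ·27) − e^(−λ·235) = 0.82420 − 0.18586 ≈ 0.638.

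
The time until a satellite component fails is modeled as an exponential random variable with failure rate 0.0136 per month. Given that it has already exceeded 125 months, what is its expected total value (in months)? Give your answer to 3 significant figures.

199

By memorylessness, E[X | X > 125] = 125 + 1/λ = 125 + 73.5294 = 198.529 months.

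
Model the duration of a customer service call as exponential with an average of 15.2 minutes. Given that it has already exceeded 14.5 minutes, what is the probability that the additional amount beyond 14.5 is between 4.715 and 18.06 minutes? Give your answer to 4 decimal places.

0.4285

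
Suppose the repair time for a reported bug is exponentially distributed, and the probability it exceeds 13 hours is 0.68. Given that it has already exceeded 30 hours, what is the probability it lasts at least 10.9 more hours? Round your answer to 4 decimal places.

From e^(−λ·13) = 0.68, λ = −ln(0.68)/13 = 0.0296663.
Memoryless: P(X > 30+10.9 | X > 30) = P(X > 10.9) = e^(−0.0296663·10.9) ≈ 0.7237.

0.7237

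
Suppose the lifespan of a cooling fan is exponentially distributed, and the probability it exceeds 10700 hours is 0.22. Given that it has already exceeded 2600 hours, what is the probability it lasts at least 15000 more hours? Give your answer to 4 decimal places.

0.1197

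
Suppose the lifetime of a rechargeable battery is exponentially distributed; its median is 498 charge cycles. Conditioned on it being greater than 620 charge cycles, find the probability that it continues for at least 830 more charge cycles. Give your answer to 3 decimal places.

0.315

For an exponential, median = ln(2)/λ, so λ = ln 2 / 498 = 0.00139186 per charge cycle.
P(X > s+t | X > s) = e^(−λ(s+t))/e^(−λs) = e^(−λt), independent of s = 620.
P(X > 830) = e^(−1.1552) ≈ 0.315.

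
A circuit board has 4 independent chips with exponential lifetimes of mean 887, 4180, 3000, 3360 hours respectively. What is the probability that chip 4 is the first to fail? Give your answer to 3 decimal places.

Rates: λ_i = 1/mean_i → 0.0011274, 0.000239234, 0.000333333, 0.000297619; Σλ = 0.00199758.
P(chip 4 first) = λ_4/Σλ = 0.000297619/0.00199758 ≈ 0.149.

0.149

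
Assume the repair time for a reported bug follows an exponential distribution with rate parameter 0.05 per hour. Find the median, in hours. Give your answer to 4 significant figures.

Set 1 − e^(−λt) = 0.5, so t = −ln(0.5)/λ = 0.69315/0.05 ≈ 13.8629 hours.

13.86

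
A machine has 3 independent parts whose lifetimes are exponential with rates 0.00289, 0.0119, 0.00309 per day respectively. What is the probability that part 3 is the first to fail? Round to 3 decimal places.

The time to first failure is exponential with rate Σλ = 0.00289 + 0.0119 + 0.00309 = 0.01788.
P(part 3 first) = λ_3/Σλ = 0.00309/0.01788 ≈ 0.173.

0.173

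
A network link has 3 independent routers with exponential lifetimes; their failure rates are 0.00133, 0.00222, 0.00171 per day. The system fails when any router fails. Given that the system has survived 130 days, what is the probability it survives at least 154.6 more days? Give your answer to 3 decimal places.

Time to first failure ~ Exp(Σλ) with Σλ = 0.00526.
By memorylessness, P(T > 130+154.6 | T > 130) = P(T > 154.6) = e^(−0.00526·154.6) ≈ 0.443.

0.443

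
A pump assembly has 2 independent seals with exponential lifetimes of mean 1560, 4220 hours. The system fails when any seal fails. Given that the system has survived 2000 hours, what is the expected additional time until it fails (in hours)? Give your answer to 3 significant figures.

First-failure rate Σλ = 1/1560 + 1/4220 = 0.000877992.
By memorylessness the expected residual is 1/Σλ = 1138.96 hours, regardless of the 2000 already elapsed.

1140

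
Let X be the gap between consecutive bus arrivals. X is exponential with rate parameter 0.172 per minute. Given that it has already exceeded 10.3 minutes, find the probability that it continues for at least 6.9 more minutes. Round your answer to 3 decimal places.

P(X > s+t | X > s) = e^(−λ(s+t))/e^(−λs) = e^(−λt), independent of s = 10.3.
P(X > 6.9) = e^(−1.1868) ≈ 0.305.

0.305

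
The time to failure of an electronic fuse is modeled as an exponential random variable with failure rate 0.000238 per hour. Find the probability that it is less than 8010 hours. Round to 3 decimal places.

0.851

P(X ≤ 8010) = 1 − e^(−λ·8010) = 1 − e^(−1.9064) ≈ 0.851.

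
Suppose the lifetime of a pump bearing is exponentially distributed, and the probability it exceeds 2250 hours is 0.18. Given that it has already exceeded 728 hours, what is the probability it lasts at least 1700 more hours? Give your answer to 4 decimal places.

0.2737

From e^(−λ·2250) = 0.18, λ = −ln(0.18)/2250 = 0.000762133.
Memoryless: P(X > 728+1700 | X > 728) = P(X > 1700) = e^(−0.000762133·1700) ≈ 0.2737.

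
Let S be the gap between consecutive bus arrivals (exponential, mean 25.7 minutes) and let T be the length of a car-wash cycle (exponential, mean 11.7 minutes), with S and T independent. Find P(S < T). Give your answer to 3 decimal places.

λ_1 = 1/25.7 = 0.0389105, λ_2 = 1/11.7 = 0.0854701.
For independent exponentials, P(S < T) = λ_1/(λ_1+λ_2) = 0.0389105/0.124381 ≈ 0.313.

0.313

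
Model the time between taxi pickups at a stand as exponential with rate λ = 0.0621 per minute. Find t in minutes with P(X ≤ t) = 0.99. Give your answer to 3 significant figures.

74.2

Set 1 − e^(−λt) = 0.99, so t = −ln(0.01)/λ = 4.6052/0.0621 ≈ 74.1573 minutes.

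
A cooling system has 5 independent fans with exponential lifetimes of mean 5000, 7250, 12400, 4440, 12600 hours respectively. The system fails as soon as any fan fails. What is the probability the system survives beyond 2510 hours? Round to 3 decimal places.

0.163

The first failure time is exponential with rate Σλ_i = 1/5000 + 1/7250 + 1/12400 + 1/4440 + 1/12600 = 0.000723167 per hour.
P(min > 2510) = e^(−0.000723167·2510) = e^(−1.8151) ≈ 0.163.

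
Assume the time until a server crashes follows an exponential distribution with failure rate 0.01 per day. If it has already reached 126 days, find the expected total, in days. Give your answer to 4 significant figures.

226.0

By memorylessness, E[X | X > 126] = 126 + 1/λ = 126 + 100 = 226 days.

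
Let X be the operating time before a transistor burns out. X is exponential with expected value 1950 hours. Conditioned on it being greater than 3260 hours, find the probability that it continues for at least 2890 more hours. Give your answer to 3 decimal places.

0.227

The rate is λ = 1/1950 = 0.000512821 per hour.
By the memoryless property, P(X > 3260+2890 | X > 3260) = P(X > 2890).
P(X > 2890) = e^(−1.4821) ≈ 0.227.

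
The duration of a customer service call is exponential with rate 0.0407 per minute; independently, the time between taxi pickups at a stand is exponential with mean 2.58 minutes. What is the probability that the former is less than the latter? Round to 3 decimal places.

0.095

λ_1 = 0.0407, λ_2 = 1/2.58 = 0.387597.
For independent exponentials, P(the former < the latter) = λ_1/(λ_1+λ_2) = 0.0407/0.428297 ≈ 0.095.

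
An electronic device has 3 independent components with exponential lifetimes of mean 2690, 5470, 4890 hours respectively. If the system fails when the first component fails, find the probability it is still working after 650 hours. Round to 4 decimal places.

0.6106

The first failure time is exponential with rate Σλ_i = 1/2690 + 1/5470 + 1/4890 = 0.000759062 per hour.
P(min > 650) = e^(−0.000759062·650) = e^(−0.49339) ≈ 0.6106.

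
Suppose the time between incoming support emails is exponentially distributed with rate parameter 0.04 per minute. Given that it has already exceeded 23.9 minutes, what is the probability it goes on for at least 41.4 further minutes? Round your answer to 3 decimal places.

0.191

The exponential is memoryless, so the remaining time is again Exp(λ): the condition X > 23.9 is irrelevant.
P(X > 41.4) = e^(−1.656) ≈ 0.191.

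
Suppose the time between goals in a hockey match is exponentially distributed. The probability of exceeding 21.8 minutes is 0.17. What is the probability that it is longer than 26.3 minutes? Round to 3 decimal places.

e^(−λ·21.8) = 0.17 ⇒ λ = −ln(0.17)/21.8 = 0.0812824.
P(X > 26.3) = e^(−0.0812824·26.3) = e^(−2.1377) ≈ 0.118.

0.118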